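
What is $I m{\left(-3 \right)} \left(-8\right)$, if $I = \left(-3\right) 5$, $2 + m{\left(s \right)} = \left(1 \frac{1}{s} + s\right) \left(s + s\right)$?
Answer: $2160$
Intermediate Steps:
$m{\left(s \right)} = -2 + 2 s \left(s + \frac{1}{s}\right)$ ($m{\left(s \right)} = -2 + \left(1 \frac{1}{s} + s\right) \left(s + s\right) = -2 + \left(\frac{1}{s} + s\right) 2 s = -2 + \left(s + \frac{1}{s}\right) 2 s = -2 + 2 s \left(s + \frac{1}{s}\right)$)
$I = -15$
$I m{\left(-3 \right)} \left(-8\right) = - 15 \cdot 2 \left(-3\right)^{2} \left(-8\right) = - 15 \cdot 2 \cdot 9 \left(-8\right) = \left(-15\right) 18 \left(-8\right) = \left(-270\right) \left(-8\right) = 2160$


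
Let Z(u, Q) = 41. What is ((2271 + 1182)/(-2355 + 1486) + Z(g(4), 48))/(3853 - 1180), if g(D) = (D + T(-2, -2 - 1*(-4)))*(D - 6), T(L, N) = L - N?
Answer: 32176/2322837 ≈ 0.013852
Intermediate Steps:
g(D) = (-6 + D)*(-4 + D) (g(D) = (D + (-2 - (-2 - 1*(-4))))*(D - 6) = (D + (-2 - (-2 + 4)))*(-6 + D) = (D + (-2 - 1*2))*(-6 + D) = (D + (-2 - 2))*(-6 + D) = (D - 4)*(-6 + D) = (-4 + D)*(-6 + D) = (-6 + D)*(-4 + D))
((2271 + 1182)/(-2355 + 1486) + Z(g(4), 48))/(3853 - 1180) = ((2271 + 1182)/(-2355 + 1486) + 41)/(3853 - 1180) = (3453/(-869) + 41)/2673 = (3453*(-1/869) + 41)*(1/2673) = (-3453/869 + 41)*(1/2673) = (32176/869)*(1/2673) = 32176/2322837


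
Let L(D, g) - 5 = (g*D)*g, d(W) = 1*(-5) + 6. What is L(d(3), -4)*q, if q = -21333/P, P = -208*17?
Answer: 34461/272 ≈ 126.69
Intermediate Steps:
d(W) = 1 (d(W) = -5 + 6 = 1)
P = -3536
L(D, g) = 5 + D*g**2 (L(D, g) = 5 + (g*D)*g = 5 + (D*g)*g = 5 + D*g**2)
q = 1641/272 (q = -21333/(-3536) = -21333*(-1/3536) = 1641/272 ≈ 6.0331)
L(d(3), -4)*q = (5 + 1*(-4)**2)*(1641/272) = (5 + 1*16)*(1641/272) = (5 + 16)*(1641/272) = 21*(1641/272) = 34461/272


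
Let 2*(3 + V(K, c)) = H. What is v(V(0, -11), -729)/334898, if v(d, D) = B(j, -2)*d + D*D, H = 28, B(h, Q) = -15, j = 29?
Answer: 265638/167449 ≈ 1.5864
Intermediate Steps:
V(K, c) = 11 (V(K, c) = -3 + (½)*28 = -3 + 14 = 11)
v(d, D) = D² - 15*d (v(d, D) = -15*d + D*D = -15*d + D² = D² - 15*d)
v(V(0, -11), -729)/334898 = ((-729)² - 15*11)/334898 = (531441 - 165)*(1/334898) = 531276*(1/334898) = 265638/167449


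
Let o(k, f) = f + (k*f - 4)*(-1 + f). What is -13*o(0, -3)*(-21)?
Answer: 3549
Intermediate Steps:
o(k, f) = f + (-1 + f)*(-4 + f*k) (o(k, f) = f + (f*k - 4)*(-1 + f) = f + (-4 + f*k)*(-1 + f) = f + (-1 + f)*(-4 + f*k))
-13*o(0, -3)*(-21) = -13*(4 - 3*(-3) + 0*(-3)² - 1*(-3)*0)*(-21) = -13*(4 + 9 + 0*9 + 0)*(-21) = -13*(4 + 9 + 0 + 0)*(-21) = -13*13*(-21) = -169*(-21) = 3549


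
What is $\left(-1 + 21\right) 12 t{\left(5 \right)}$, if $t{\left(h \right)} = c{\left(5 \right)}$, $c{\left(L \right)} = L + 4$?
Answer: $2160$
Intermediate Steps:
$c{\left(L \right)} = 4 + L$
$t{\left(h \right)} = 9$ ($t{\left(h \right)} = 4 + 5 = 9$)
$\left(-1 + 21\right) 12 t{\left(5 \right)} = \left(-1 + 21\right) 12 \cdot 9 = 20 \cdot 12 \cdot 9 = 240 \cdot 9 = 2160$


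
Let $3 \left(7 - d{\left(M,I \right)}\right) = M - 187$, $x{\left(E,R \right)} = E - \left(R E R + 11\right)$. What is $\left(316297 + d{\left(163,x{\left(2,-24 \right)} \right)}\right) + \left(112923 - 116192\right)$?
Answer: $313043$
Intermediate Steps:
$x{\left(E,R \right)} = -11 + E - E R^{2}$ ($x{\left(E,R \right)} = E - \left(E R R + 11\right) = E - \left(E R^{2} + 11\right) = E - \left(11 + E R^{2}\right) = -11 + E - E R^{2}$)
$d{\left(M,I \right)} = \frac{208}{3} - \frac{M}{3}$ ($d{\left(M,I \right)} = 7 - \frac{M - 187}{3} = 7 - \frac{-187 + M}{3} = 7 - \left(- \frac{187}{3} + \frac{M}{3}\right) = \frac{208}{3} - \frac{M}{3}$)
$\left(316297 + d{\left(163,x{\left(2,-24 \right)} \right)}\right) + \left(112923 - 116192\right) = \left(316297 + \left(\frac{208}{3} - \frac{163}{3}\right)\right) + \left(112923 - 116192\right) = \left(316297 + \left(\frac{208}{3} - \frac{163}{3}\right)\right) - 3269 = \left(316297 + 15\right) - 3269 = 316312 - 3269 = 313043$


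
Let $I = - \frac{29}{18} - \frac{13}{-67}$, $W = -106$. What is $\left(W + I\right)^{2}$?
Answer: $\frac{16781907025}{1454436} \approx 11538.0$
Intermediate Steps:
$I = - \frac{1709}{1206}$ ($I = \left(-29\right) \frac{1}{18} - - \frac{13}{67} = - \frac{29}{18} + \frac{13}{67} = - \frac{1709}{1206} \approx -1.4171$)
$\left(W + I\right)^{2} = \left(-106 - \frac{1709}{1206}\right)^{2} = \left(- \frac{129545}{1206}\right)^{2} = \frac{16781907025}{1454436}$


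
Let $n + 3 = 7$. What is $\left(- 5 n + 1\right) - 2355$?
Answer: $-2374$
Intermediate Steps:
$n = 4$ ($n = -3 + 7 = 4$)
$\left(- 5 n + 1\right) - 2355 = \left(\left(-5\right) 4 + 1\right) - 2355 = \left(-20 + 1\right) - 2355 = -19 - 2355 = -2374$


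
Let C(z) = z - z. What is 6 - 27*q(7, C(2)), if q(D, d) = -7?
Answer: 195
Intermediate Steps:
C(z) = 0
6 - 27*q(7, C(2)) = 6 - 27*(-7) = 6 + 189 = 195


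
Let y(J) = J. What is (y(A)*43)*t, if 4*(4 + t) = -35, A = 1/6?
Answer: -731/8 ≈ -91.375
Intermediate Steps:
A = ⅙ ≈ 0.16667
t = -51/4 (t = -4 + (¼)*(-35) = -4 - 35/4 = -51/4 ≈ -12.750)
(y(A)*43)*t = ((⅙)*43)*(-51/4) = (43/6)*(-51/4) = -731/8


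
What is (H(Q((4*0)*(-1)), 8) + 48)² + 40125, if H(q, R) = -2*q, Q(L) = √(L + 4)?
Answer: 42061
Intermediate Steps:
Q(L) = √(4 + L)
(H(Q((4*0)*(-1)), 8) + 48)² + 40125 = (-2*√(4 + (4*0)*(-1)) + 48)² + 40125 = (-2*√(4 + 0*(-1)) + 48)² + 40125 = (-2*√(4 + 0) + 48)² + 40125 = (-2*√4 + 48)² + 40125 = (-2*2 + 48)² + 40125 = (-4 + 48)² + 40125 = 44² + 40125 = 1936 + 40125 = 42061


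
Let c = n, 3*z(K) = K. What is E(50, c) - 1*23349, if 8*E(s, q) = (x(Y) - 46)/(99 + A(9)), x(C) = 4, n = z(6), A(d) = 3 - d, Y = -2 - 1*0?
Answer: -2895283/124 ≈ -23349.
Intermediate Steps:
z(K) = K/3
Y = -2 (Y = -2 + 0 = -2)
n = 2 (n = (⅓)*6 = 2)
c = 2
E(s, q) = -7/124 (E(s, q) = ((4 - 46)/(99 + (3 - 1*9)))/8 = (-42/(99 + (3 - 9)))/8 = (-42/(99 - 6))/8 = (-42/93)/8 = (-42*1/93)/8 = (⅛)*(-14/31) = -7/124)
E(50, c) - 1*23349 = -7/124 - 1*23349 = -7/124 - 23349 = -2895283/124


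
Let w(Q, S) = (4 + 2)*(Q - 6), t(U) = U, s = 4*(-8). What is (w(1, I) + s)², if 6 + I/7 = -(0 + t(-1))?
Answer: 3844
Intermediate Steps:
s = -32
I = -35 (I = -42 + 7*(-(0 - 1)) = -42 + 7*(-1*(-1)) = -42 + 7*1 = -42 + 7 = -35)
w(Q, S) = -36 + 6*Q (w(Q, S) = 6*(-6 + Q) = -36 + 6*Q)
(w(1, I) + s)² = ((-36 + 6*1) - 32)² = ((-36 + 6) - 32)² = (-30 - 32)² = (-62)² = 3844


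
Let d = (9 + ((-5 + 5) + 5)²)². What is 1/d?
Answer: 1/1156 ≈ 0.00086505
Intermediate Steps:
d = 1156 (d = (9 + (0 + 5)²)² = (9 + 5²)² = (9 + 25)² = 34² = 1156)
1/d = 1/1156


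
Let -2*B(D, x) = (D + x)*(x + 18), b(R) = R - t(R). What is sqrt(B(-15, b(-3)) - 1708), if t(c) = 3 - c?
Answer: 40*I ≈ 40.0*I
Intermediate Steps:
b(R) = -3 + 2*R (b(R) = R - (3 - R) = R + (-3 + R) = -3 + 2*R)
B(D, x) = -(18 + x)*(D + x)/2 (B(D, x) = -(D + x)*(x + 18)/2 = -(D + x)*(18 + x)/2 = -(18 + x)*(D + x)/2)
sqrt(B(-15, b(-3)) - 1708) = sqrt((-9*(-15) - 9*(-3 + 2*(-3)) - (-3 + 2*(-3))**2/2 - 1/2*(-15)*(-3 + 2*(-3))) - 1708) = sqrt((135 - 9*(-3 - 6) - (-3 - 6)**2/2 - 1/2*(-15)*(-3 - 6)) - 1708) = sqrt((135 - 9*(-9) - 1/2*(-9)**2 - 1/2*(-15)*(-9)) - 1708) = sqrt((135 + 81 - 1/2*81 - 135/2) - 1708) = sqrt((135 + 81 - 81/2 - 135/2) - 1708) = sqrt(108 - 1708) = sqrt(-1600) = 40*I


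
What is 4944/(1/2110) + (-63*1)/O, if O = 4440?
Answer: 15439123179/1480 ≈ 1.0432e+7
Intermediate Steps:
4944/(1/2110) + (-63*1)/O = 4944/(1/2110) - 63*1/4440 = 4944*2110 - 21/1480 = 10431840 - 21/1480 = 15439123179/1480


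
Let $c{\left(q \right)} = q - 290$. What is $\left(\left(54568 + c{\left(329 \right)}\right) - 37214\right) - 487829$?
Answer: $-470436$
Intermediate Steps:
$c{\left(q \right)} = -290 + q$
$\left(\left(54568 + c{\left(329 \right)}\right) - 37214\right) - 487829 = \left(\left(54568 + \left(-290 + 329\right)\right) - 37214\right) - 487829 = \left(\left(54568 + 39\right) - 37214\right) - 487829 = \left(54607 - 37214\right) - 487829 = 17393 - 487829 = -470436$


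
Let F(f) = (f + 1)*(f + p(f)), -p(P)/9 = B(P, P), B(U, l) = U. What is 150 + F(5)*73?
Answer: -17370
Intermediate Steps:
p(P) = -9*P
F(f) = -8*f*(1 + f) (F(f) = (f + 1)*(f - 9*f) = (1 + f)*(-8*f) = -8*f*(1 + f))
150 + F(5)*73 = 150 + (8*5*(-1 - 1*5))*73 = 150 + (8*5*(-1 - 5))*73 = 150 + (8*5*(-6))*73 = 150 - 240*73 = 150 - 17520 = -17370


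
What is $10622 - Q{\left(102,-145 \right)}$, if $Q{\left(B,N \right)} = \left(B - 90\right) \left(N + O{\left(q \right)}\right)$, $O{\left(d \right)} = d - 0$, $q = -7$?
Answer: $12446$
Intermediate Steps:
$O{\left(d \right)} = d$ ($O{\left(d \right)} = d + 0 = d$)
$Q{\left(B,N \right)} = \left(-90 + B\right) \left(-7 + N\right)$ ($Q{\left(B,N \right)} = \left(B - 90\right) \left(N - 7\right) = \left(-90 + B\right) \left(-7 + N\right)$)
$10622 - Q{\left(102,-145 \right)} = 10622 - \left(630 - -13050 - 714 + 102 \left(-145\right)\right) = 10622 - \left(630 + 13050 - 714 - 14790\right) = 10622 - -1824 = 10622 + 1824 = 12446$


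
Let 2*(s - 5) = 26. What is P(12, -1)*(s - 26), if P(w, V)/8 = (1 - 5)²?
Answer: -1024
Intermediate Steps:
s = 18 (s = 5 + (½)*26 = 5 + 13 = 18)
P(w, V) = 128 (P(w, V) = 8*(1 - 5)² = 8*(-4)² = 8*16 = 128)
P(12, -1)*(s - 26) = 128*(18 - 26) = 128*(-8) = -1024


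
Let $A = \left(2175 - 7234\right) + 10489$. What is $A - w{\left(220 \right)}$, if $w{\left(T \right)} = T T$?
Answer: $-42970$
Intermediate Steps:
$A = 5430$ ($A = -5059 + 10489 = 5430$)
$w{\left(T \right)} = T^{2}$
$A - w{\left(220 \right)} = 5430 - 220^{2} = 5430 - 48400 = -42970$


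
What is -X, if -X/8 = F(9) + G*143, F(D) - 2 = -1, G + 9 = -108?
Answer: -133840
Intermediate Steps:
G = -117 (G = -9 - 108 = -117)
F(D) = 1 (F(D) = 2 - 1 = 1)
X = 133840 (X = -8*(1 - 117*143) = -8*(1 - 16731) = -8*(-16730) = 133840)
-X = -1*133840 = -133840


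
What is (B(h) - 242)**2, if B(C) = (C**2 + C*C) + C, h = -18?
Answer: 150544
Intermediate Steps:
B(C) = C + 2*C**2 (B(C) = (C**2 + C**2) + C = 2*C**2 + C = C + 2*C**2)
(B(h) - 242)**2 = (-18*(1 + 2*(-18)) - 242)**2 = (-18*(1 - 36) - 242)**2 = (-18*(-35) - 242)**2 = (630 - 242)**2 = 388**2 = 150544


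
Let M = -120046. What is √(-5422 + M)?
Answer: 2*I*√31367 ≈ 354.21*I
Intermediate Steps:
√(-5422 + M) = √(-5422 - 120046) = √(-125468) = 2*I*√31367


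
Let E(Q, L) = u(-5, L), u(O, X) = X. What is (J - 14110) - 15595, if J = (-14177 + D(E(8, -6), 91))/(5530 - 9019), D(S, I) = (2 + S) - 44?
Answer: -103626520/3489 ≈ -29701.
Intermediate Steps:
E(Q, L) = L
D(S, I) = -42 + S
J = 14225/3489 (J = (-14177 + (-42 - 6))/(5530 - 9019) = (-14177 - 48)/(-3489) = -14225*(-1/3489) = 14225/3489 ≈ 4.0771)
(J - 14110) - 15595 = (14225/3489 - 14110) - 15595 = -49215565/3489 - 15595 = -103626520/3489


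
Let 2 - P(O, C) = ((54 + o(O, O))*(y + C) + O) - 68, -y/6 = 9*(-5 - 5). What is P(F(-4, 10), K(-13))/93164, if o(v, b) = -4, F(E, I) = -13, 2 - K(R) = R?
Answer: -27667/93164 ≈ -0.29697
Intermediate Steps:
K(R) = 2 - R
y = 540 (y = -54*(-5 - 5) = -54*(-10) = -6*(-90) = 540)
P(O, C) = -26930 - O - 50*C (P(O, C) = 2 - (((54 - 4)*(540 + C) + O) - 68) = 2 - ((50*(540 + C) + O) - 68) = 2 - (((27000 + 50*C) + O) - 68) = 2 - ((27000 + O + 50*C) - 68) = 2 - (26932 + O + 50*C) = 2 + (-26932 - O - 50*C) = -26930 - O - 50*C)
P(F(-4, 10), K(-13))/93164 = (-26930 - 1*(-13) - 50*(2 - 1*(-13)))/93164 = (-26930 + 13 - 50*(2 + 13))*(1/93164) = (-26930 + 13 - 50*15)*(1/93164) = (-26930 + 13 - 750)*(1/93164) = -27667*1/93164 = -27667/93164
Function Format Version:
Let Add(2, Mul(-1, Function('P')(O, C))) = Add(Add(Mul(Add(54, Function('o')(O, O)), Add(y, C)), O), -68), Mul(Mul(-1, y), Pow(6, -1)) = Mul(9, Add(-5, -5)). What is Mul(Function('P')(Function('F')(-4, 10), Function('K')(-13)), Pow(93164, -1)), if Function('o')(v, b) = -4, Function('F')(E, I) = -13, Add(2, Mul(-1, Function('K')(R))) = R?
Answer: Rational(-27667, 93164) ≈ -0.29697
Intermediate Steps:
Function('K')(R) = Add(2, Mul(-1, R))
y = 540 (y = Mul(-6, Mul(9, Add(-5, -5))) = Mul(-6, Mul(9, -10)) = Mul(-6, -90) = 540)
Function('P')(O, C) = Add(-26930, Mul(-1, O), Mul(-50, C)) (Function('P')(O, C) = Add(2, Mul(-1, Add(Add(Mul(Add(54, -4), Add(540, C)), O), -68))) = Add(2, Mul(-1, Add(Add(Mul(50, Add(540, C)), O), -68))) = Add(2, Mul(-1, Add(Add(Add(27000, Mul(50, C)), O), -68))) = Add(2, Mul(-1, Add(Add(27000, O, Mul(50, C)), -68))) = Add(2, Mul(-1, Add(26932, O, Mul(50, C)))) = Add(2, Add(-26932, Mul(-1, O), Mul(-50, C))) = Add(-26930, Mul(-1, O), Mul(-50, C)))
Mul(Function('P')(Function('F')(-4, 10), Function('K')(-13)), Pow(93164, -1)) = Mul(Add(-26930, Mul(-1, -13), Mul(-50, Add(2, Mul(-1, -13)))), Pow(93164, -1)) = Mul(Add(-26930, 13, Mul(-50, Add(2, 13))), Rational(1, 93164)) = Mul(Add(-26930, 13, Mul(-50, 15)), Rational(1, 93164)) = Mul(Add(-26930, 13, -750), Rational(1, 93164)) = Mul(-27667, Rational(1, 93164)) = Rational(-27667, 93164)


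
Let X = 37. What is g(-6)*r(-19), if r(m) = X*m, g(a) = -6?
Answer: 4218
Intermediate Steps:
r(m) = 37*m
g(-6)*r(-19) = -222*(-19) = -6*(-703) = 4218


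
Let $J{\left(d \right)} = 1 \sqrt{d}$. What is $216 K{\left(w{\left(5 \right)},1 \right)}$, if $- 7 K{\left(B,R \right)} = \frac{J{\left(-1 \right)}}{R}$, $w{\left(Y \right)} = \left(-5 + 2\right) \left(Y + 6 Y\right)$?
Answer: $- \frac{216 i}{7} \approx - 30.857 i$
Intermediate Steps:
$J{\left(d \right)} = \sqrt{d}$
$w{\left(Y \right)} = - 21 Y$ ($w{\left(Y \right)} = - 3 \cdot 7 Y = - 21 Y$)
$K{\left(B,R \right)} = - \frac{i}{7 R}$ ($K{\left(B,R \right)} = - \frac{\sqrt{-1} \frac{1}{R}}{7} = - \frac{i \frac{1}{R}}{7} = - \frac{i}{7 R}$)
$216 K{\left(w{\left(5 \right)},1 \right)} = 216 \left(- \frac{i}{7 \cdot 1}\right) = 216 \left(\left(- \frac{1}{7}\right) i 1\right) = 216 \left(- \frac{i}{7}\right) = - \frac{216 i}{7}$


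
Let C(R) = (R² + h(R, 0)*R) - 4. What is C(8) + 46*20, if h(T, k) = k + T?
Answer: 1044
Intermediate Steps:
h(T, k) = T + k
C(R) = -4 + 2*R² (C(R) = (R² + (R + 0)*R) - 4 = (R² + R*R) - 4 = (R² + R²) - 4 = 2*R² - 4 = -4 + 2*R²)
C(8) + 46*20 = (-4 + 2*8²) + 46*20 = (-4 + 2*64) + 920 = (-4 + 128) + 920 = 124 + 920 = 1044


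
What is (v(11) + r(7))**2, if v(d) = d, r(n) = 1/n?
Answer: 6084/49 ≈ 124.16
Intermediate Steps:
r(n) = 1/n
(v(11) + r(7))**2 = (11 + 1/7)**2 = (78/7)**2 = 6084/49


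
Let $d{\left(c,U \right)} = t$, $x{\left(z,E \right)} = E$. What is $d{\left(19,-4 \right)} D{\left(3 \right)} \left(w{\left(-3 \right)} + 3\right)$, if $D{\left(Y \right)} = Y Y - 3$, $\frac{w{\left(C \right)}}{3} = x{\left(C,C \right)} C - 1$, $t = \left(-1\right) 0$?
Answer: $0$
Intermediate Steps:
$t = 0$
$d{\left(c,U \right)} = 0$
$w{\left(C \right)} = -3 + 3 C^{2}$ ($w{\left(C \right)} = 3 \left(C C - 1\right) = 3 \left(C^{2} - 1\right) = 3 \left(-1 + C^{2}\right) = -3 + 3 C^{2}$)
$D{\left(Y \right)} = -3 + Y^{2}$ ($D{\left(Y \right)} = Y^{2} - 3 = -3 + Y^{2}$)
$d{\left(19,-4 \right)} D{\left(3 \right)} \left(w{\left(-3 \right)} + 3\right) = 0 \left(-3 + 3^{2}\right) \left(\left(-3 + 3 \left(-3\right)^{2}\right) + 3\right) = 0 \left(-3 + 9\right) \left(\left(-3 + 3 \cdot 9\right) + 3\right) = 0 \cdot 6 \left(\left(-3 + 27\right) + 3\right) = 0 \cdot 6 \left(24 + 3\right) = 0 \cdot 6 \cdot 27 = 0 \cdot 162 = 0$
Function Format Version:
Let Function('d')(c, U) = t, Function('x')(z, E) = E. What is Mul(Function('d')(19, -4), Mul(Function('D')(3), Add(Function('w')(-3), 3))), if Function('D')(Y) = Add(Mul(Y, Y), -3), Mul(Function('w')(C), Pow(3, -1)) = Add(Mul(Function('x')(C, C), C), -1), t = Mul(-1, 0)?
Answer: 0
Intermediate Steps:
t = 0
Function('d')(c, U) = 0
Function('w')(C) = Add(-3, Mul(3, Pow(C, 2))) (Function('w')(C) = Mul(3, Add(Mul(C, C), -1)) = Mul(3, Add(Pow(C, 2), -1)) = Mul(3, Add(-1, Pow(C, 2))) = Add(-3, Mul(3, Pow(C, 2))))
Function('D')(Y) = Add(-3, Pow(Y, 2)) (Function('D')(Y) = Add(Pow(Y, 2), -3) = Add(-3, Pow(Y, 2)))
Mul(Function('d')(19, -4), Mul(Function('D')(3), Add(Function('w')(-3), 3))) = Mul(0, Mul(Add(-3, Pow(3, 2)), Add(Add(-3, Mul(3, Pow(-3, 2))), 3))) = Mul(0, Mul(Add(-3, 9), Add(Add(-3, Mul(3, 9)), 3))) = Mul(0, Mul(6, Add(Add(-3, 27), 3))) = Mul(0, Mul(6, Add(24, 3))) = Mul(0, Mul(6, 27)) = Mul(0, 162) = 0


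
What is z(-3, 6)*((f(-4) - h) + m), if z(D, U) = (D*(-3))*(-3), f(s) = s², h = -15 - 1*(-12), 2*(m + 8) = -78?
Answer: 756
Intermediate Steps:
m = -47 (m = -8 + (½)*(-78) = -8 - 39 = -47)
h = -3 (h = -15 + 12 = -3)
z(D, U) = 9*D (z(D, U) = -3*D*(-3) = 9*D)
z(-3, 6)*((f(-4) - h) + m) = (9*(-3))*(((-4)² - 1*(-3)) - 47) = -27*((16 + 3) - 47) = -27*(19 - 47) = -27*(-28) = 756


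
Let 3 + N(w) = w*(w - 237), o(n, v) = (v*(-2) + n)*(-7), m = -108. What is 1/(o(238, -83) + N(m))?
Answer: 1/34429 ≈ 2.9045e-5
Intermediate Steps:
o(n, v) = -7*n + 14*v (o(n, v) = (-2*v + n)*(-7) = (n - 2*v)*(-7) = -7*n + 14*v)
N(w) = -3 + w*(-237 + w) (N(w) = -3 + w*(w - 237) = -3 + w*(-237 + w))
1/(o(238, -83) + N(m)) = 1/((-7*238 + 14*(-83)) + (-3 + (-108)² - 237*(-108))) = 1/((-1666 - 1162) + (-3 + 11664 + 25596)) = 1/(-2828 + 37257) = 1/34429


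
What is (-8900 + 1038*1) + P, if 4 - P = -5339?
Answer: -2519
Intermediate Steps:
P = 5343 (P = 4 - 1*(-5339) = 4 + 5339 = 5343)
(-8900 + 1038*1) + P = (-8900 + 1038*1) + 5343 = (-8900 + 1038) + 5343 = -7862 + 5343 = -2519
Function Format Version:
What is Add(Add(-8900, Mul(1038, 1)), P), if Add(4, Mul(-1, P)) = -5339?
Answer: -2519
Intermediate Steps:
P = 5343 (P = Add(4, Mul(-1, -5339)) = Add(4, 5339) = 5343)
Add(Add(-8900, Mul(1038, 1)), P) = Add(Add(-8900, Mul(1038, 1)), 5343) = Add(Add(-8900, 1038), 5343) = Add(-7862, 5343) = -2519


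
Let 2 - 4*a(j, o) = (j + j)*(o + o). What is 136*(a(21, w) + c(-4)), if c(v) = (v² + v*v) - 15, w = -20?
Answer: 59500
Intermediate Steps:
c(v) = -15 + 2*v² (c(v) = (v² + v²) - 15 = 2*v² - 15 = -15 + 2*v²)
a(j, o) = ½ - j*o (a(j, o) = ½ - (j + j)*(o + o)/4 = ½ - 2*j*2*o/4 = ½ - j*o)
136*(a(21, w) + c(-4)) = 136*((½ - 1*21*(-20)) + (-15 + 2*(-4)²)) = 136*((½ + 420) + (-15 + 2*16)) = 136*(841/2 + (-15 + 32)) = 136*(841/2 + 17) = 136*(875/2) = 59500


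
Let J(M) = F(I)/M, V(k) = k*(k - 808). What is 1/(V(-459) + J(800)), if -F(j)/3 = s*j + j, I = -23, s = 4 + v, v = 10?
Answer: 160/93048687 ≈ 1.7195e-6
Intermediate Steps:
V(k) = k*(-808 + k)
s = 14 (s = 4 + 10 = 14)
F(j) = -45*j (F(j) = -3*(14*j + j) = -45*j)
J(M) = 1035/M (J(M) = (-45*(-23))/M = 1035/M)
1/(V(-459) + J(800)) = 1/(-459*(-808 - 459) + 1035/800) = 1/(-459*(-1267) + 1035*(1/800)) = 1/(581553 + 207/160) = 1/(93048687/160) = 160/93048687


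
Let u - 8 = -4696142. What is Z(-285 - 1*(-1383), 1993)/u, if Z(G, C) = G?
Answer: -183/782689 ≈ -0.00023381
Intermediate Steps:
u = -4696134 (u = 8 - 4696142 = -4696134)
Z(-285 - 1*(-1383), 1993)/u = (-285 - 1*(-1383))/(-4696134) = (-285 + 1383)*(-1/4696134) = 1098*(-1/4696134) = -183/782689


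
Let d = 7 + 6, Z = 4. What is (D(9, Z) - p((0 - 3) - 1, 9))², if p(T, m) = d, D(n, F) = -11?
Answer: 576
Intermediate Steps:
d = 13
p(T, m) = 13
(D(9, Z) - p((0 - 3) - 1, 9))² = (-11 - 1*13)² = (-11 - 13)² = (-24)² = 576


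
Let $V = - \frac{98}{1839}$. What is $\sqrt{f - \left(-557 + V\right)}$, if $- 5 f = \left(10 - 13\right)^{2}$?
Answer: $\frac{\sqrt{46945569030}}{9195} \approx 23.564$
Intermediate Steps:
$V = - \frac{98}{1839}$ ($V = \left(-98\right) \frac{1}{1839} = - \frac{98}{1839} \approx -0.05329$)
$f = - \frac{9}{5}$ ($f = - \frac{\left(10 - 13\right)^{2}}{5} = - \frac{\left(-3\right)^{2}}{5} = \left(- \frac{1}{5}\right) 9 = - \frac{9}{5} \approx -1.8$)
$\sqrt{f - \left(-557 + V\right)} = \sqrt{- \frac{9}{5} + \left(\left(\left(166 + 361\right) + 30\right) - - \frac{98}{1839}\right)} = \sqrt{- \frac{9}{5} + \left(\left(527 + 30\right) + \frac{98}{1839}\right)} = \sqrt{- \frac{9}{5} + \left(557 + \frac{98}{1839}\right)} = \sqrt{- \frac{9}{5} + \frac{1024421}{1839}} = \sqrt{\frac{5105554}{9195}} = \frac{\sqrt{46945569030}}{9195}$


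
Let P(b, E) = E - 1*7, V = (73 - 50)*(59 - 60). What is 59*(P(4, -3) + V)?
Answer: -1947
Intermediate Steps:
V = -23 (V = 23*(-1) = -23)
P(b, E) = -7 + E (P(b, E) = E - 7 = -7 + E)
59*(P(4, -3) + V) = 59*((-7 - 3) - 23) = 59*(-10 - 23) = 59*(-33) = -1947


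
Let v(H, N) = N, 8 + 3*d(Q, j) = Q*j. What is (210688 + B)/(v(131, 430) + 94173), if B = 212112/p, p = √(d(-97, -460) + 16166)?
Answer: 210688/94603 + 106056*√279330/4404242665 ≈ 2.2398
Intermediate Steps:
d(Q, j) = -8/3 + Q*j/3 (d(Q, j) = -8/3 + (Q*j)/3 = -8/3 + Q*j/3)
p = √279330/3 (p = √((-8/3 + (⅓)*(-97)*(-460)) + 16166) = √((-8/3 + 44620/3) + 16166) = √(44612/3 + 16166) = √(93110/3) = √279330/3 ≈ 176.17)
B = 106056*√279330/46555 (B = 212112/((√279330/3)) = 212112*(√279330/93110) = 106056*√279330/46555 ≈ 1204.0)
(210688 + B)/(v(131, 430) + 94173) = (210688 + 106056*√279330/46555)/(430 + 94173) = (210688 + 106056*√279330/46555)/94603 = (210688 + 106056*√279330/46555)*(1/94603) = 210688/94603 + 106056*√279330/4404242665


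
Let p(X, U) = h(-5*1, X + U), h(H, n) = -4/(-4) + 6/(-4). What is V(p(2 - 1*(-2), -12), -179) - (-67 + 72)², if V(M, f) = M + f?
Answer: -409/2 ≈ -204.50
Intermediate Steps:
h(H, n) = -½ (h(H, n) = -4*(-¼) + 6*(-¼) = 1 - 3/2 = -½)
p(X, U) = -½
V(p(2 - 1*(-2), -12), -179) - (-67 + 72)² = (-½ - 179) - (-67 + 72)² = -359/2 - 1*5² = -359/2 - 1*25 = -359/2 - 25 = -409/2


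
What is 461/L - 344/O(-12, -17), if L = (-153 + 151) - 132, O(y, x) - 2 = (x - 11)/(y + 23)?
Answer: 252145/402 ≈ 627.23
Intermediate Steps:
O(y, x) = 2 + (-11 + x)/(23 + y) (O(y, x) = 2 + (x - 11)/(y + 23) = 2 + (-11 + x)/(23 + y))
L = -134 (L = -2 - 132 = -134)
461/L - 344/O(-12, -17) = 461/(-134) - 344*(23 - 12)/(35 - 17 + 2*(-12)) = 461*(-1/134) - 344*11/(35 - 17 - 24) = -461/134 - 344/((1/11)*(-6)) = -461/134 - 344/(-6/11) = -461/134 - 344*(-11/6) = -461/134 + 1892/3 = 252145/402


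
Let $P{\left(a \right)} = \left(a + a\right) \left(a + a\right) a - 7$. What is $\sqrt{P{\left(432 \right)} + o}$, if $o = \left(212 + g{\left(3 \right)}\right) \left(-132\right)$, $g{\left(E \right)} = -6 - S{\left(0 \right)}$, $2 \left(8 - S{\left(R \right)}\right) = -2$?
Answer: $\sqrt{322460261} \approx 17957.0$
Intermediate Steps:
$P{\left(a \right)} = -7 + 4 a^{3}$ ($P{\left(a \right)} = 2 a 2 a a - 7 = 4 a^{2} a - 7 = 4 a^{3} - 7 = -7 + 4 a^{3}$)
$S{\left(R \right)} = 9$ ($S{\left(R \right)} = 8 - -1 = 8 + 1 = 9$)
$g{\left(E \right)} = -15$ ($g{\left(E \right)} = -6 - 9 = -15$)
$o = -26004$ ($o = \left(212 - 15\right) \left(-132\right) = 197 \left(-132\right) = -26004$)
$\sqrt{P{\left(432 \right)} + o} = \sqrt{\left(-7 + 4 \cdot 432^{3}\right) - 26004} = \sqrt{\left(-7 + 4 \cdot 80621568\right) - 26004} = \sqrt{\left(-7 + 322486272\right) - 26004} = \sqrt{322486265 - 26004} = \sqrt{322460261}$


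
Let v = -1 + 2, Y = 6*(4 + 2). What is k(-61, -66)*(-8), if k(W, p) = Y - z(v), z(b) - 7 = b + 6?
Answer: -176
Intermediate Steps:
Y = 36 (Y = 6*6 = 36)
v = 1
z(b) = 13 + b (z(b) = 7 + (b + 6) = 7 + (6 + b) = 13 + b)
k(W, p) = 22 (k(W, p) = 36 - (13 + 1) = 36 - 1*14 = 36 - 14 = 22)
k(-61, -66)*(-8) = 22*(-8) = -176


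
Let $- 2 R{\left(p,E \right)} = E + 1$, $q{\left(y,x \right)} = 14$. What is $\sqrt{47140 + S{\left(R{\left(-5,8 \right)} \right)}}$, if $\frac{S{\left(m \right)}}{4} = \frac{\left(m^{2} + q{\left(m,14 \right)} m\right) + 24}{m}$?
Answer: $\frac{\sqrt{424410}}{3} \approx 217.16$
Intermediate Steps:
$R{\left(p,E \right)} = - \frac{1}{2} - \frac{E}{2}$ ($R{\left(p,E \right)} = - \frac{E + 1}{2} = - \frac{1 + E}{2} = - \frac{1}{2} - \frac{E}{2}$)
$S{\left(m \right)} = \frac{4 \left(24 + m^{2} + 14 m\right)}{m}$ ($S{\left(m \right)} = 4 \frac{\left(m^{2} + 14 m\right) + 24}{m} = 4 \frac{24 + m^{2} + 14 m}{m} = \frac{4 \left(24 + m^{2} + 14 m\right)}{m}$)
$\sqrt{47140 + S{\left(R{\left(-5,8 \right)} \right)}} = \sqrt{47140 + \left(56 + 4 \left(- \frac{1}{2} - 4\right) + \frac{96}{- \frac{1}{2} - 4}\right)} = \sqrt{47140 + \left(56 + 4 \left(- \frac{9}{2}\right) + \frac{96}{- \frac{9}{2}}\right)} = \sqrt{47140 + \left(56 - 18 + 96 \left(- \frac{2}{9}\right)\right)} = \sqrt{47140 - - \frac{50}{3}} = \sqrt{47140 + \frac{50}{3}} = \sqrt{\frac{141470}{3}} = \frac{\sqrt{424410}}{3}$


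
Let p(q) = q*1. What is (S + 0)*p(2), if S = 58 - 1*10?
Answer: 96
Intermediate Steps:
p(q) = q
S = 48 (S = 58 - 10 = 48)
(S + 0)*p(2) = (48 + 0)*2 = 48*2 = 96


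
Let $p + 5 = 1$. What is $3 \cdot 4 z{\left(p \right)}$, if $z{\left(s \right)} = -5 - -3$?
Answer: $-24$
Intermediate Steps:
$p = -4$ ($p = -5 + 1 = -4$)
$z{\left(s \right)} = -2$ ($z{\left(s \right)} = -5 + 3 = -2$)
$3 \cdot 4 z{\left(p \right)} = 3 \cdot 4 \left(-2\right) = 12 \left(-2\right) = -24$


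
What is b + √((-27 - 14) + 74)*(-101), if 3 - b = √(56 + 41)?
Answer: 3 - √97 - 101*√33 ≈ -587.05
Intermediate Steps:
b = 3 - √97 (b = 3 - √(56 + 41) = 3 - √97 ≈ -6.8489)
b + √((-27 - 14) + 74)*(-101) = (3 - √97) + √((-27 - 14) + 74)*(-101) = (3 - √97) + √(-41 + 74)*(-101) = (3 - √97) + √33*(-101) = (3 - √97) - 101*√33 = 3 - √97 - 101*√33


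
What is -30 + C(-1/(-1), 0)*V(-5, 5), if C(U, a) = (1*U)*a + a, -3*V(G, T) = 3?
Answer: -30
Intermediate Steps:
V(G, T) = -1 (V(G, T) = -⅓*3 = -1)
C(U, a) = a + U*a (C(U, a) = U*a + a = a + U*a)
-30 + C(-1/(-1), 0)*V(-5, 5) = -30 + (0*(1 - 1/(-1)))*(-1) = -30 + (0*(1 - 1*(-1)))*(-1) = -30 + (0*(1 + 1))*(-1) = -30 + (0*2)*(-1) = -30 + 0*(-1) = -30 + 0 = -30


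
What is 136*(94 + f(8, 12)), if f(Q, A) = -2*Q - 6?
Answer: 9792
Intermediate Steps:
f(Q, A) = -6 - 2*Q
136*(94 + f(8, 12)) = 136*(94 + (-6 - 2*8)) = 136*(94 + (-6 - 16)) = 136*(94 - 22) = 136*72 = 9792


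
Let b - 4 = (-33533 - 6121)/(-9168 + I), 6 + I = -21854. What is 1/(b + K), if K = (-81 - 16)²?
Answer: 15514/146053109 ≈ 0.00010622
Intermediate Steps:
I = -21860 (I = -6 - 21854 = -21860)
b = 81883/15514 (b = 4 + (-33533 - 6121)/(-9168 - 21860) = 4 - 39654/(-31028) = 4 - 39654*(-1/31028) = 4 + 19827/15514 = 81883/15514 ≈ 5.2780)
K = 9409 (K = (-97)² = 9409)
1/(b + K) = 1/(81883/15514 + 9409) = 1/(146053109/15514) = 15514/146053109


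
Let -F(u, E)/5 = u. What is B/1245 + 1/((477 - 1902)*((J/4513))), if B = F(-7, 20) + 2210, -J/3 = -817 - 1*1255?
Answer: 1325342821/735197400 ≈ 1.8027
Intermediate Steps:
J = 6216 (J = -3*(-817 - 1*1255) = -3*(-817 - 1255) = -3*(-2072) = 6216)
F(u, E) = -5*u
B = 2245 (B = -5*(-7) + 2210 = 35 + 2210 = 2245)
B/1245 + 1/((477 - 1902)*((J/4513))) = 2245/1245 + 1/((477 - 1902)*((6216/4513))) = 2245*(1/1245) + 1/((-1425)*((6216*(1/4513)))) = 449/249 - 1/(1425*6216/4513) = 449/249 - 1/1425*4513/6216 = 449/249 - 4513/8857800 = 1325342821/735197400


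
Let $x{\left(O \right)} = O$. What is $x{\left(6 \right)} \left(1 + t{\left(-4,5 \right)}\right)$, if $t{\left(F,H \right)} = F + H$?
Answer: $12$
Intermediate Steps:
$x{\left(6 \right)} \left(1 + t{\left(-4,5 \right)}\right) = 6 \left(1 + \left(-4 + 5\right)\right) = 6 \left(1 + 1\right) = 6 \cdot 2 = 12$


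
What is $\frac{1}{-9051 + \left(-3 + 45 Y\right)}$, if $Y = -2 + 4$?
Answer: $- \frac{1}{8964} \approx -0.00011156$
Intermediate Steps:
$Y = 2$
$\frac{1}{-9051 + \left(-3 + 45 Y\right)} = \frac{1}{-9051 + \left(-3 + 45 \cdot 2\right)} = \frac{1}{-9051 + \left(-3 + 90\right)} = \frac{1}{-9051 + 87} = \frac{1}{-8964} = - \frac{1}{8964}$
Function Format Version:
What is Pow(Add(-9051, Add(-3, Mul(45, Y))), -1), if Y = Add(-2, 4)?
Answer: Rational(-1, 8964) ≈ -0.00011156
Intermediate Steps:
Y = 2
Pow(Add(-9051, Add(-3, Mul(45, Y))), -1) = Pow(Add(-9051, Add(-3, Mul(45, 2))), -1) = Pow(Add(-9051, Add(-3, 90)), -1) = Pow(Add(-9051, 87), -1) = Pow(-8964, -1) = Rational(-1, 8964)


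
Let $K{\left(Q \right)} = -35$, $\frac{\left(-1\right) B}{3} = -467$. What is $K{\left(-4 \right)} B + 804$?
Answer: $-48231$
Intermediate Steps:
$B = 1401$ ($B = \left(-3\right) \left(-467\right) = 1401$)
$K{\left(-4 \right)} B + 804 = \left(-35\right) 1401 + 804 = -49035 + 804 = -48231$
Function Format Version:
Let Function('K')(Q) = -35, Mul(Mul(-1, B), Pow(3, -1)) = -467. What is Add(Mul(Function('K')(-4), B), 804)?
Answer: -48231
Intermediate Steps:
B = 1401 (B = Mul(-3, -467) = 1401)
Add(Mul(Function('K')(-4), B), 804) = Add(Mul(-35, 1401), 804) = Add(-49035, 804) = -48231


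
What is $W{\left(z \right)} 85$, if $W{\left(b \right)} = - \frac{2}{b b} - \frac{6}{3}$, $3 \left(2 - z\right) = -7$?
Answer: $- \frac{30260}{169} \approx -179.05$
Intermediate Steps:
$z = \frac{13}{3}$ ($z = 2 - - \frac{7}{3} = 2 + \frac{7}{3} = \frac{13}{3} \approx 4.3333$)
$W{\left(b \right)} = -2 - \frac{2}{b^{2}}$ ($W{\left(b \right)} = - \frac{2}{b^{2}} - 2 = -2 - \frac{2}{b^{2}}$)
$W{\left(z \right)} 85 = \left(-2 - \frac{2}{\frac{169}{9}}\right) 85 = \left(-2 - \frac{18}{169}\right) 85 = \left(- \frac{356}{169}\right) 85 = - \frac{30260}{169}$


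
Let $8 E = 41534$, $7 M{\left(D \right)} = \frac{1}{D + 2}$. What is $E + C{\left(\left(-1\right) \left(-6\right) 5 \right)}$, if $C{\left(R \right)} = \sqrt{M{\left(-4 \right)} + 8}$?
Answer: $\frac{20767}{4} + \frac{\sqrt{1554}}{14} \approx 5194.6$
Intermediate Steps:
$M{\left(D \right)} = \frac{1}{7 \left(2 + D\right)}$ ($M{\left(D \right)} = \frac{1}{7 \left(D + 2\right)} = \frac{1}{7 \left(2 + D\right)}$)
$E = \frac{20767}{4}$ ($E = \frac{1}{8} \cdot 41534 = \frac{20767}{4} \approx 5191.8$)
$C{\left(R \right)} = \frac{\sqrt{1554}}{14}$ ($C{\left(R \right)} = \sqrt{\frac{1}{7 \left(2 - 4\right)} + 8} = \sqrt{\frac{1}{7 \left(-2\right)} + 8} = \sqrt{\frac{1}{7} \left(- \frac{1}{2}\right) + 8} = \sqrt{- \frac{1}{14} + 8} = \sqrt{\frac{111}{14}} = \frac{\sqrt{1554}}{14}$)
$E + C{\left(\left(-1\right) \left(-6\right) 5 \right)} = \frac{20767}{4} + \frac{\sqrt{1554}}{14}$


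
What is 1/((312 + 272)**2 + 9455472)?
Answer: 1/9796528 ≈ 1.0208e-7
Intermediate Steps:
1/((312 + 272)**2 + 9455472) = 1/(584**2 + 9455472) = 1/(341056 + 9455472) = 1/9796528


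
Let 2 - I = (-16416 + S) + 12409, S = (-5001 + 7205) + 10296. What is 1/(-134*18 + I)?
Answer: -1/10903 ≈ -9.1718e-5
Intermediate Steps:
S = 12500 (S = 2204 + 10296 = 12500)
I = -8491 (I = 2 - ((-16416 + 12500) + 12409) = 2 - (-3916 + 12409) = 2 - 1*8493 = 2 - 8493 = -8491)
1/(-134*18 + I) = 1/(-134*18 - 8491) = 1/(-2412 - 8491) = 1/(-10903) = -1/10903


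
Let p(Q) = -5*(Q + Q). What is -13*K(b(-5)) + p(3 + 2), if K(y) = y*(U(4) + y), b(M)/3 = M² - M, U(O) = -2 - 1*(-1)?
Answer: -104180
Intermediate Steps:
U(O) = -1 (U(O) = -2 + 1 = -1)
p(Q) = -10*Q
b(M) = -3*M + 3*M² (b(M) = 3*(M² - M) = -3*M + 3*M²)
K(y) = y*(-1 + y)
-13*K(b(-5)) + p(3 + 2) = -13*3*(-5)*(-1 - 5)*(-1 + 3*(-5)*(-1 - 5)) - 10*(3 + 2) = -13*3*(-5)*(-6)*(-1 + 3*(-5)*(-6)) - 10*5 = -1170*(-1 + 90) - 50 = -1170*89 - 50 = -13*8010 - 50 = -104130 - 50 = -104180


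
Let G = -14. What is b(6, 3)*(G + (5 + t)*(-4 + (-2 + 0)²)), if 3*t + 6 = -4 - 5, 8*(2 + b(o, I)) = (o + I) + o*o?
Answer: -203/4 ≈ -50.750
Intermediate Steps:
b(o, I) = -2 + I/8 + o/8 + o²/8 (b(o, I) = -2 + ((o + I) + o*o)/8 = -2 + ((I + o) + o²)/8 = -2 + (I + o + o²)/8 = -2 + (I/8 + o/8 + o²/8) = -2 + I/8 + o/8 + o²/8)
t = -5 (t = -2 + (-4 - 5)/3 = -2 + (⅓)*(-9) = -2 - 3 = -5)
b(6, 3)*(G + (5 + t)*(-4 + (-2 + 0)²)) = (-2 + (⅛)*3 + (⅛)*6 + (⅛)*6²)*(-14 + (5 - 5)*(-4 + (-2 + 0)²)) = (-2 + 3/8 + ¾ + (⅛)*36)*(-14 + 0*(-4 + (-2)²)) = (-2 + 3/8 + ¾ + 9/2)*(-14 + 0*(-4 + 4)) = 29*(-14 + 0*0)/8 = 29*(-14 + 0)/8 = (29/8)*(-14) = -203/4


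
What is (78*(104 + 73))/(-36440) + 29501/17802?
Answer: 207310507/162176220 ≈ 1.2783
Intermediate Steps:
(78*(104 + 73))/(-36440) + 29501/17802 = (78*177)*(-1/36440) + 29501*(1/17802) = 13806*(-1/36440) + 29501/17802 = -6903/18220 + 29501/17802 = 207310507/162176220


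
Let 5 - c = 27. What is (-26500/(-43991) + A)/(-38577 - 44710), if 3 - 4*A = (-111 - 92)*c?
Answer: 196225833/14655513668 ≈ 0.013389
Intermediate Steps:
c = -22 (c = 5 - 1*27 = 5 - 27 = -22)
A = -4463/4 (A = ¾ - (-111 - 92)*(-22)/4 = ¾ - (-203)*(-22)/4 = ¾ - ¼*4466 = ¾ - 2233/2 = -4463/4 ≈ -1115.8)
(-26500/(-43991) + A)/(-38577 - 44710) = (-26500/(-43991) - 4463/4)/(-38577 - 44710) = (-26500*(-1/43991) - 4463/4)/(-83287) = (26500/43991 - 4463/4)*(-1/83287) = -196225833/175964*(-1/83287) = 196225833/14655513668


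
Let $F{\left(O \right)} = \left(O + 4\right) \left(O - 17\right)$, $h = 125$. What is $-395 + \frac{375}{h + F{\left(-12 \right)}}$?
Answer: $- \frac{46880}{119} \approx -393.95$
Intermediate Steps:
$F{\left(O \right)} = \left(-17 + O\right) \left(4 + O\right)$ ($F{\left(O \right)} = \left(4 + O\right) \left(-17 + O\right) = \left(-17 + O\right) \left(4 + O\right)$)
$-395 + \frac{375}{h + F{\left(-12 \right)}} = -395 + \frac{375}{125 - \left(-88 - 144\right)} = -395 + \frac{375}{125 + \left(-68 + 144 + 156\right)} = -395 + \frac{375}{125 + 232} = -395 + \frac{375}{357} = -395 + 375 \cdot \frac{1}{357} = -395 + \frac{125}{119} = - \frac{46880}{119}$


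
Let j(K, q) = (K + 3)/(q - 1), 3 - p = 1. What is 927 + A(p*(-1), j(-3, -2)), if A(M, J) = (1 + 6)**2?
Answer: 976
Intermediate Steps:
p = 2 (p = 3 - 1*1 = 3 - 1 = 2)
j(K, q) = (3 + K)/(-1 + q)
A(M, J) = 49 (A(M, J) = 7**2 = 49)
927 + A(p*(-1), j(-3, -2)) = 927 + 49 = 976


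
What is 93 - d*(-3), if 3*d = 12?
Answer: 105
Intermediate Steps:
d = 4 (d = (1/3)*12 = 4)
93 - d*(-3) = 93 - 4*(-3) = 93 - 1*(-12) = 93 + 12 = 105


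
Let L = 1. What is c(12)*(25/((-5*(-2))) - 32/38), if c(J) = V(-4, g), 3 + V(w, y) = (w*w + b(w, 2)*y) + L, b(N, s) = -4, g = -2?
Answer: 693/19 ≈ 36.474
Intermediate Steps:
V(w, y) = -2 + w² - 4*y (V(w, y) = -3 + ((w*w - 4*y) + 1) = -3 + ((w² - 4*y) + 1) = -3 + (1 + w² - 4*y) = -2 + w² - 4*y)
c(J) = 22 (c(J) = -2 + (-4)² - 4*(-2) = -2 + 16 + 8 = 22)
c(12)*(25/((-5*(-2))) - 32/38) = 22*(25/((-5*(-2))) - 32/38) = 22*(25/10 - 32*1/38) = 22*(25*(⅒) - 16/19) = 22*(5/2 - 16/19) = 22*(63/38) = 693/19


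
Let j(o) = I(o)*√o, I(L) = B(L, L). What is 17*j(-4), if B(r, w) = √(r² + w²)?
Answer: 136*I*√2 ≈ 192.33*I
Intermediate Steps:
I(L) = √2*√(L²) (I(L) = √(L² + L²) = √(2*L²) = √2*√(L²))
j(o) = √2*√o*√(o²) (j(o) = (√2*√(o²))*√o = √2*√o*√(o²))
17*j(-4) = 17*(√2*√(-4)*√((-4)²)) = 17*(√2*(2*I)*√16) = 17*(√2*(2*I)*4) = 17*(8*I*√2) = 136*I*√2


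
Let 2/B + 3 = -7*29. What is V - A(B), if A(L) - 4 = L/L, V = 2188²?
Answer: 4787339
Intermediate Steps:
V = 4787344
B = -1/103 (B = 2/(-3 - 7*29) = 2/(-3 - 203) = 2/(-206) = 2*(-1/206) = -1/103 ≈ -0.0097087)
A(L) = 5 (A(L) = 4 + L/L = 4 + 1 = 5)
V - A(B) = 4787344 - 1*5 = 4787344 - 5 = 4787339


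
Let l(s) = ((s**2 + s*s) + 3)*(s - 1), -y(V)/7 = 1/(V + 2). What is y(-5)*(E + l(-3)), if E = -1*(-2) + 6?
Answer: -532/3 ≈ -177.33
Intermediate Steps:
y(V) = -7/(2 + V) (y(V) = -7/(V + 2) = -7/(2 + V))
E = 8 (E = 2 + 6 = 8)
l(s) = (-1 + s)*(3 + 2*s**2) (l(s) = ((s**2 + s**2) + 3)*(-1 + s) = (2*s**2 + 3)*(-1 + s) = (3 + 2*s**2)*(-1 + s) = (-1 + s)*(3 + 2*s**2))
y(-5)*(E + l(-3)) = (-7/(2 - 5))*(8 + (-3 - 2*(-3)**2 + 2*(-3)**3 + 3*(-3))) = (-7/(-3))*(8 + (-3 - 2*9 + 2*(-27) - 9)) = (-7*(-1/3))*(8 + (-3 - 18 - 54 - 9)) = 7*(8 - 84)/3 = (7/3)*(-76) = -532/3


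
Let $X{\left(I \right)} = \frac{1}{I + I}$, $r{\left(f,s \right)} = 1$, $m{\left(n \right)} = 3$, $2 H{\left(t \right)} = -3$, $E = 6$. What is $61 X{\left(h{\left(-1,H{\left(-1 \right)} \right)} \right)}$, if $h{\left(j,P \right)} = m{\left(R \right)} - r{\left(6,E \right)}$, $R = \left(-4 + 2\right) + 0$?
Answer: $\frac{61}{4} \approx 15.25$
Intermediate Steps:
$R = -2$ ($R = -2 + 0 = -2$)
$H{\left(t \right)} = - \frac{3}{2}$ ($H{\left(t \right)} = \frac{1}{2} \left(-3\right) = - \frac{3}{2}$)
$h{\left(j,P \right)} = 2$ ($h{\left(j,P \right)} = 3 - 1 = 2$)
$X{\left(I \right)} = \frac{1}{2 I}$
$61 X{\left(h{\left(-1,H{\left(-1 \right)} \right)} \right)} = 61 \frac{1}{2 \cdot 2} = 61 \cdot \frac{1}{2} \cdot \frac{1}{2} = 61 \cdot \frac{1}{4} = \frac{61}{4}$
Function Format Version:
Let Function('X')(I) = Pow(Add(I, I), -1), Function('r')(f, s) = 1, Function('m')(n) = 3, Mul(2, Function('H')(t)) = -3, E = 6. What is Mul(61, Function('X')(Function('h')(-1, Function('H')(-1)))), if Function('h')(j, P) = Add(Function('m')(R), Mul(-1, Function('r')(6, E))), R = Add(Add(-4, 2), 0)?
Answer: Rational(61, 4) ≈ 15.250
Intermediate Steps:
R = -2 (R = Add(-2, 0) = -2)
Function('H')(t) = Rational(-3, 2) (Function('H')(t) = Mul(Rational(1, 2), -3) = Rational(-3, 2))
Function('h')(j, P) = 2 (Function('h')(j, P) = Add(3, Mul(-1, 1)) = Add(3, -1) = 2)
Function('X')(I) = Mul(Rational(1, 2), Pow(I, -1)) (Function('X')(I) = Pow(Mul(2, I), -1) = Mul(Rational(1, 2), Pow(I, -1)))
Mul(61, Function('X')(Function('h')(-1, Function('H')(-1)))) = Mul(61, Mul(Rational(1, 2), Pow(2, -1))) = Mul(61, Mul(Rational(1, 2), Rational(1, 2))) = Mul(61, Rational(1, 4)) = Rational(61, 4)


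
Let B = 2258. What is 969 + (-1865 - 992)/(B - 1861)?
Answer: 381836/397 ≈ 961.80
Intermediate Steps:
969 + (-1865 - 992)/(B - 1861) = 969 + (-1865 - 992)/(2258 - 1861) = 969 - 2857/397 = 381836/397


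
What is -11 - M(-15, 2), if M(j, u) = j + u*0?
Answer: 4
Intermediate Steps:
M(j, u) = j (M(j, u) = j + 0 = j)
-11 - M(-15, 2) = -11 - 1*(-15) = -11 + 15 = 4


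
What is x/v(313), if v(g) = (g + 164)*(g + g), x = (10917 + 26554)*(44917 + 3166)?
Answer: 33994681/5634 ≈ 6033.8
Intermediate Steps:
x = 1801718093 (x = 37471*48083 = 1801718093)
v(g) = 2*g*(164 + g) (v(g) = (164 + g)*(2*g) = 2*g*(164 + g))
x/v(313) = 1801718093/((2*313*(164 + 313))) = 1801718093/((2*313*477)) = 1801718093/298602 = 1801718093*(1/298602) = 33994681/5634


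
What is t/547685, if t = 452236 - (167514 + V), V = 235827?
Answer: 9779/109537 ≈ 0.089276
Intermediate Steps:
t = 48895 (t = 452236 - (167514 + 235827) = 452236 - 1*403341 = 452236 - 403341 = 48895)
t/547685 = 48895/547685 = 48895*(1/547685) = 9779/109537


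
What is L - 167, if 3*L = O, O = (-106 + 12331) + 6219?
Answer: 5981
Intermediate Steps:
O = 18444 (O = 12225 + 6219 = 18444)
L = 6148 (L = (1/3)*18444 = 6148)
L - 167 = 6148 - 167 = 5981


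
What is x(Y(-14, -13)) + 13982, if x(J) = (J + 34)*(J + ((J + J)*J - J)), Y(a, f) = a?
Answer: 21822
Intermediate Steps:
x(J) = 2*J**2*(34 + J) (x(J) = (34 + J)*(J + ((2*J)*J - J)) = (34 + J)*(J + (2*J**2 - J)) = (34 + J)*(J + (-J + 2*J**2)) = (34 + J)*(2*J**2) = 2*J**2*(34 + J))
x(Y(-14, -13)) + 13982 = 2*(-14)**2*(34 - 14) + 13982 = 2*196*20 + 13982 = 7840 + 13982 = 21822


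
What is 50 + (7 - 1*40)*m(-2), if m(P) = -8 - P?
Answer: 248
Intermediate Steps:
50 + (7 - 1*40)*m(-2) = 50 + (7 - 1*40)*(-8 - 1*(-2)) = 50 + (7 - 40)*(-8 + 2) = 50 - 33*(-6) = 50 + 198 = 248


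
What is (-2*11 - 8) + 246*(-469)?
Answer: -115404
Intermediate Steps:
(-2*11 - 8) + 246*(-469) = (-22 - 8) - 115374 = -30 - 115374 = -115404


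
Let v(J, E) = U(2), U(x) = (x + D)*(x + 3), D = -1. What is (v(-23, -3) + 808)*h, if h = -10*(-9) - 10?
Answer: 65040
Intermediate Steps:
U(x) = (-1 + x)*(3 + x) (U(x) = (x - 1)*(x + 3) = (-1 + x)*(3 + x))
v(J, E) = 5 (v(J, E) = -3 + 2² + 2*2 = -3 + 4 + 4 = 5)
h = 80 (h = 90 - 10 = 80)
(v(-23, -3) + 808)*h = (5 + 808)*80 = 813*80 = 65040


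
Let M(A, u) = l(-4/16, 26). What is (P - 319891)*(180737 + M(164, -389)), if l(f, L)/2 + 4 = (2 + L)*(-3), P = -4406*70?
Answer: -113448462471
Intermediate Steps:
P = -308420
l(f, L) = -20 - 6*L (l(f, L) = -8 + 2*((2 + L)*(-3)) = -8 + 2*(-6 - 3*L) = -8 + (-12 - 6*L) = -20 - 6*L)
M(A, u) = -176 (M(A, u) = -20 - 6*26 = -20 - 156 = -176)
(P - 319891)*(180737 + M(164, -389)) = (-308420 - 319891)*(180737 - 176) = -628311*180561 = -113448462471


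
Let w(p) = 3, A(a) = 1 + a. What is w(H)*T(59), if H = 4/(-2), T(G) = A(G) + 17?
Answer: 231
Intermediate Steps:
T(G) = 18 + G (T(G) = (1 + G) + 17 = 18 + G)
H = -2 (H = 4*(-½) = -2)
w(H)*T(59) = 3*(18 + 59) = 3*77 = 231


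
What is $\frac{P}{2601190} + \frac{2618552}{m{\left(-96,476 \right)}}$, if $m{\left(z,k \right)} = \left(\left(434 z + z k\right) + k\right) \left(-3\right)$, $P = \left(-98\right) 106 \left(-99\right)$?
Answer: $\frac{884926115188}{84750671985} \approx 10.442$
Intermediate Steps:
$P = 1028412$ ($P = \left(-10388\right) \left(-99\right) = 1028412$)
$m{\left(z,k \right)} = - 1302 z - 3 k - 3 k z$ ($m{\left(z,k \right)} = \left(\left(434 z + k z\right) + k\right) \left(-3\right) = \left(k + 434 z + k z\right) \left(-3\right) = - 1302 z - 3 k - 3 k z$)
$\frac{P}{2601190} + \frac{2618552}{m{\left(-96,476 \right)}} = \frac{1028412}{2601190} + \frac{2618552}{\left(-1302\right) \left(-96\right) - 1428 - 1428 \left(-96\right)} = 1028412 \cdot \frac{1}{2601190} + \frac{2618552}{124992 - 1428 + 137088} = \frac{514206}{1300595} + \frac{2618552}{260652} = \frac{514206}{1300595} + 2618552 \cdot \frac{1}{260652} = \frac{514206}{1300595} + \frac{654638}{65163} = \frac{884926115188}{84750671985}$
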